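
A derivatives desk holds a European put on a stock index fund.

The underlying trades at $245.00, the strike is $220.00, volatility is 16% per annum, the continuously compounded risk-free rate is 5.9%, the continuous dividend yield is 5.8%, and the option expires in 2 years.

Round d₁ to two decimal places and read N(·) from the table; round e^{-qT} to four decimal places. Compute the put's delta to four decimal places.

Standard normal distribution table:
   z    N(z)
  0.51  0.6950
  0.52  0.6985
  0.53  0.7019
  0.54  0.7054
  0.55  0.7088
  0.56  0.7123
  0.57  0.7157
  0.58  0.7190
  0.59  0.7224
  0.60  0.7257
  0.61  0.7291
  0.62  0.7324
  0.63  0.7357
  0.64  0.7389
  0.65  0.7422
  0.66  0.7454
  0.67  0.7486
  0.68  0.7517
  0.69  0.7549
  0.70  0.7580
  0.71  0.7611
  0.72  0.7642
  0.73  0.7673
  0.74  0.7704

-0.2443

σ√T = 0.16·√2 = 0.2263
d₁ = [ln(245/220) + (0.059 − 0.058 + 0.16²/2)·2] / 0.2263 = [0.1076 + 0.0276] / 0.2263 = 0.5976 ⇒ 0.60
N(d₁) = N(0.60) = 0.7257
Δ_put = e^(−qT)·(N(d₁) − 1) = 0.8905·(0.7257 − 1) = -0.2443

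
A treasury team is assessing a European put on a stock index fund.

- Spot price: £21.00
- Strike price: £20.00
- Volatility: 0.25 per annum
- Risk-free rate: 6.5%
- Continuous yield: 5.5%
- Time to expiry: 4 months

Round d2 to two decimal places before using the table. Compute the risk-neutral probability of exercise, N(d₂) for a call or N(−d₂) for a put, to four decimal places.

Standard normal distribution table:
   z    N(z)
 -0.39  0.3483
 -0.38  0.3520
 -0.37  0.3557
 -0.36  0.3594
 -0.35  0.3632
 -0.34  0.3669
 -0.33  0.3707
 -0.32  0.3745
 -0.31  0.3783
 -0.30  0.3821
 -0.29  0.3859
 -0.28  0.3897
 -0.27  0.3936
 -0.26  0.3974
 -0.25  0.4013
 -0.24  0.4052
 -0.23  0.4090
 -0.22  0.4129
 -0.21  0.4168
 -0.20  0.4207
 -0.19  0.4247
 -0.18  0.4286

σ√T = 0.25 × 0.5774 = 0.1443
d₁ = [ln(21/20) + (0.065 − 0.055 + 0.25²/2)·0.3333] / 0.1443 = [0.0488 + 0.0138] / 0.1443 = 0.4333 ≈ 0.43
d₂ = d₁ − σ√T = 0.4333 − 0.1443 = 0.2890 ≈ 0.29
Pr(exercise) under Q = N(−d₂) = N(-0.29) = 0.3859

0.3859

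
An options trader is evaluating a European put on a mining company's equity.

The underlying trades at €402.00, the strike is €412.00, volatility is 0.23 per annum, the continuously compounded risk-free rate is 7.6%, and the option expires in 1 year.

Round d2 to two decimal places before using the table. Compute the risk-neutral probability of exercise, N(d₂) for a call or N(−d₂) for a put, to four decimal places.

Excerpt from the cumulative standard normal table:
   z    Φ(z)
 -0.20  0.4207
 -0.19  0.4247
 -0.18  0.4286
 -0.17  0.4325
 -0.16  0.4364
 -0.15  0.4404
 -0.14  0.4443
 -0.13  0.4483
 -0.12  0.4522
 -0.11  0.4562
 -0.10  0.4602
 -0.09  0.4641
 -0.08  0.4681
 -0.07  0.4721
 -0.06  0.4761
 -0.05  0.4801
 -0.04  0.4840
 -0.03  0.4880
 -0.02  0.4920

σ√T = 0.23 × 1.0000 = 0.2300
d₁ = [ln(402/412) + (0.076 + 0.23²/2)·1] / 0.2300 = [-0.0246 + 0.1024] / 0.2300 = 0.3386 → 0.34
d₂ = d₁ − σ√T = 0.3386 − 0.2300 = 0.1086 → 0.11
Pr(exercise) under Q = N(−d₂) = N(-0.11) = 0.4562

0.4562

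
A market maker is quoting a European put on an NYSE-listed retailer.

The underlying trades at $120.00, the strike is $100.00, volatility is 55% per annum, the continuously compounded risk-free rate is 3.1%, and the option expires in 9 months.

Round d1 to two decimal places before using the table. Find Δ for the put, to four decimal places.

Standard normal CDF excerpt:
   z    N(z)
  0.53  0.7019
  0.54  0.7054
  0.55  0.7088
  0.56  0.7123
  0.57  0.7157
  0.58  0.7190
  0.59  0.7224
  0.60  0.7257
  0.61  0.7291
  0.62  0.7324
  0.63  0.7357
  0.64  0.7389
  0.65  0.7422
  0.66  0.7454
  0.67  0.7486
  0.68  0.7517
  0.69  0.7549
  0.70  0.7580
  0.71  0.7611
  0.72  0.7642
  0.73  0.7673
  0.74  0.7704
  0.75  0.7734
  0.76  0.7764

σ√T = 0.55 × 0.8660 = 0.4763
d₁ = [ln(120/100) + (0.031 + 0.55²/2)·0.75] / 0.4763 = [0.1823 + 0.1367] / 0.4763 = 0.6697 ≈ 0.67
N(d₁) = N(0.67) = 0.7486
Δ_put = N(d₁) − 1 = 0.7486 − 1 = -0.2514

-0.2514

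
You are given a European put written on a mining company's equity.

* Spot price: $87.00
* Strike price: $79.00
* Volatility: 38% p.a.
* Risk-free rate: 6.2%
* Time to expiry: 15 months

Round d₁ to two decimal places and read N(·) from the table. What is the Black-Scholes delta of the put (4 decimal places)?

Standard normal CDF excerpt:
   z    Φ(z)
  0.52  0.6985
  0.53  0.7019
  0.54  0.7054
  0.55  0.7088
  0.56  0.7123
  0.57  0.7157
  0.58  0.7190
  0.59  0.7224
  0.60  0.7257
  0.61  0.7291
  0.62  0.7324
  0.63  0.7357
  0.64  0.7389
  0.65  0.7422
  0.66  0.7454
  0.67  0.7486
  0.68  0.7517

-0.2676

σ√T = 0.38·√1.25 = 0.4249
d₁ = [ln(87/79) + (0.062 + 0.38²/2)·1.25] / 0.4249 = [0.0965 + 0.1677] / 0.4249 = 0.6219 → 0.62
N(d₁) = N(0.62) = 0.7324
Δ_put = N(d₁) − 1 = 0.7324 − 1 = -0.2676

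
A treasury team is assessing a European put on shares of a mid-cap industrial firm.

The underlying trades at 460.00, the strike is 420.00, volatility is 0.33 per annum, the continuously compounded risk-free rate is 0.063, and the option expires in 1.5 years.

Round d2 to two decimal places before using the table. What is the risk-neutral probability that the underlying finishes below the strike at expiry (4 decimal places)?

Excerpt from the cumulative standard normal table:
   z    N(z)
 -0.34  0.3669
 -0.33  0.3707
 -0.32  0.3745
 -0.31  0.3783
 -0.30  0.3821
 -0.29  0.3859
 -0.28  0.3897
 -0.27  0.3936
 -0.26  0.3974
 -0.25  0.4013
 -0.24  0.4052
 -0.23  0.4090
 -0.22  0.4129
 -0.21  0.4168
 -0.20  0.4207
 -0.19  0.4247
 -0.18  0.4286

σ√T = 0.33·√1.5 = 0.4042
ln(S/K) + (r + σ²/2)T = ln(460/420) + (0.063 + 0.33²/2)·1.5 = 0.0910 + 0.1762 = 0.2671
d₁ = 0.2671 / 0.4042 = 0.6610 which rounds to 0.66
d₂ = d₁ − σ√T = 0.6610 − 0.4042 = 0.2568 which rounds to 0.26
Pr(exercise) under Q = N(−d₂) = N(-0.26) = 0.3974

0.3974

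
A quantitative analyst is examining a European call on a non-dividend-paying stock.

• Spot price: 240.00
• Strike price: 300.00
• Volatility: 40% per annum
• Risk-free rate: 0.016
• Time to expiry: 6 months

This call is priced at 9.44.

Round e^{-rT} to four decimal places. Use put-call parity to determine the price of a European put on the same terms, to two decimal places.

67.04

e^(−rT) = e^(−0.016·0.5) = 0.9920
Put-call parity: C − P = S − K·e^(−rT) = 240 − 300·0.9920 = 240 − 297.6000 = -57.6000
P = C − (C − P) = 9.44 − (-57.6000) = 67.0400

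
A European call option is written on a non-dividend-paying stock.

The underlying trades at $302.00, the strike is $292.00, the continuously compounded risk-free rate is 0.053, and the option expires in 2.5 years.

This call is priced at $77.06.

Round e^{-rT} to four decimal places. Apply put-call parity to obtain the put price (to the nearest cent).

exp(−rT) = exp(−0.053·2.5) = 0.8759
Put-call parity: C − P = S − K·e^(−rT) = 302 − 292·0.8759 = 302 − 255.7628 = 46.2372
P = C − (C − P) = 77.06 − (46.2372) = 30.8228

$30.82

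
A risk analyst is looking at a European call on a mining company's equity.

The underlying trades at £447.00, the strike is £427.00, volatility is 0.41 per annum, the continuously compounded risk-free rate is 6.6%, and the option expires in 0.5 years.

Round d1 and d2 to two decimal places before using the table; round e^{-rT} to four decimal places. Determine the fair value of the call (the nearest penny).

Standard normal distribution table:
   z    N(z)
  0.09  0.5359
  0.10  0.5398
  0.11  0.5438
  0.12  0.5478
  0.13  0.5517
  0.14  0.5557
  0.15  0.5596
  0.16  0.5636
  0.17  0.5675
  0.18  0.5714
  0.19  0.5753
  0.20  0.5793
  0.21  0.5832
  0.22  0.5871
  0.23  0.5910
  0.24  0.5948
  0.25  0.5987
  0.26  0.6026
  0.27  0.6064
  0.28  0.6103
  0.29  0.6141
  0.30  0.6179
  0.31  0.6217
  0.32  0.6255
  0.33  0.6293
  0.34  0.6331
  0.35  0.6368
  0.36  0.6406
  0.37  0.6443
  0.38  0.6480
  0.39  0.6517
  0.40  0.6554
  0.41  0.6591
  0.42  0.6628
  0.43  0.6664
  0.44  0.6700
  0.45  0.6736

£68.35

σ√T = 0.41·√0.5 = 0.2899
d₁ = [ln(447/427) + (0.066 + 0.41²/2)·0.5] / 0.2899 = [0.0458 + 0.0750] / 0.2899 = 0.4167 ⇒ 0.42
d₂ = d₁ − σ√T = 0.4167 − 0.2899 = 0.1268 ⇒ 0.13
e^(−rT) = e^(−0.066·0.5) = 0.9675
N(d₁) = N(0.42) = 0.6628;  N(d₂) = N(0.13) = 0.5517
C = 447·0.6628 − 427·0.9675·0.5517 = 296.2716 − 227.9197 = 68.3519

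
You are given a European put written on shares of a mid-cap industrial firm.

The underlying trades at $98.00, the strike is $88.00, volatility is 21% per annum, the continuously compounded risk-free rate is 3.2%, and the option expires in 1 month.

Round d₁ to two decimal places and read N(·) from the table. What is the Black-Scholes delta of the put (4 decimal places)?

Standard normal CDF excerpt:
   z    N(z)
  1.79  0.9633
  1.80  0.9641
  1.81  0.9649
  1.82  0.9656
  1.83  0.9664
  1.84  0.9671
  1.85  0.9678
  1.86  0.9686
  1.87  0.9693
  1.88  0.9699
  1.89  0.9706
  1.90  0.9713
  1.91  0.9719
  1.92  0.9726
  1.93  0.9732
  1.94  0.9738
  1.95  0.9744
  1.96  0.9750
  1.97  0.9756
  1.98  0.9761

-0.0322

T = 0.08333;  σ√T = 0.0606
d₁ = [ln(98/88) + (0.032 + 0.21²/2)·0.08333] / 0.0606 = [0.1076 + 0.0045] / 0.0606 = 1.8497 which rounds to 1.85
N(d₁) = N(1.85) = 0.9678
Δ_put = N(d₁) − 1 = 0.9678 − 1 = -0.0322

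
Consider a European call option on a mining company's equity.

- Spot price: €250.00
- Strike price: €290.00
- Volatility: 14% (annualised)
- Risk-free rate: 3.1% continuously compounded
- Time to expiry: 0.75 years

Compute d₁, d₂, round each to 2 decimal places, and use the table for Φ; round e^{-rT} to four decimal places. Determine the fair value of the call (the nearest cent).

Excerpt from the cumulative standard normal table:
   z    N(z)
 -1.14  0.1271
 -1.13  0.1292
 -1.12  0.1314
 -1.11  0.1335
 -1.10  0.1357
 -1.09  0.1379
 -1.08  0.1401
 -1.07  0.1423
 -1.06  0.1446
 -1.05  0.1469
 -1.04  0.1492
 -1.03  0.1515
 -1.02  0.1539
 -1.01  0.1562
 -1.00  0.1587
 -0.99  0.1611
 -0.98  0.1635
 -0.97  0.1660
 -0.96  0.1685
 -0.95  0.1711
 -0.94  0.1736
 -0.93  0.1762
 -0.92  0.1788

σ√T = 0.14 × 0.8660 = 0.1212
d₁ = [ln(250/290) + (0.031 + ½·0.14²)·0.75] / (σ√T) = (-0.1484 + 0.0306) / 0.1212 = -0.9718 which rounds to -0.97
d₂ = -0.9718 − 0.1212 = -1.0930 which rounds to -1.09
e^(−rT) = e^(−0.031·0.75) = 0.9770
N(d₁) = N(-0.97) = 0.1660;  N(d₂) = N(-1.09) = 0.1379
C = 250·0.1660 − 290·0.9770·0.1379 = 41.5000 − 39.0712 = 2.4288

€2.43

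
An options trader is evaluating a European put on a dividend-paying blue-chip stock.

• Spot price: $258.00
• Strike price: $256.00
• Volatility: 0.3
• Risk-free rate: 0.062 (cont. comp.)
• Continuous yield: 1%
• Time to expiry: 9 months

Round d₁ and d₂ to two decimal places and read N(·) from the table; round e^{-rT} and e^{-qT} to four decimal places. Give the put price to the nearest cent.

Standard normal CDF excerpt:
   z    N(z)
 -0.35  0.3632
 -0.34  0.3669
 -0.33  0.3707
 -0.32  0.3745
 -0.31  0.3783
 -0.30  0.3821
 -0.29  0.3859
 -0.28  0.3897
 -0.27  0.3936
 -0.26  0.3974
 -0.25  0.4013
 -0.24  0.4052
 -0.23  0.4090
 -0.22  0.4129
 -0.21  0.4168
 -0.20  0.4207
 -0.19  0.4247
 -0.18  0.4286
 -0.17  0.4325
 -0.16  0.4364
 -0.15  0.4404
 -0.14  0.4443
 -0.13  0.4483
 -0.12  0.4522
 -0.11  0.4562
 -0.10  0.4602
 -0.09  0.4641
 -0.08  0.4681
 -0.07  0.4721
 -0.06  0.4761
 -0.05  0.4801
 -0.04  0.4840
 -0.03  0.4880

σ√T = 0.3 × 0.8660 = 0.2598
d₁ = [ln(258/256) + (0.062 − 0.01 + 0.3²/2)·0.75] / 0.2598 = [0.0078 + 0.0728] / 0.2598 = 0.3100 ≈ 0.31
d₂ = d₁ − σ√T = 0.3100 − 0.2598 = 0.0502 ≈ 0.05
e^(−qT) = e^(−0.01·0.75) = 0.9925;  e^(−rT) = e^(−0.062·0.75) = 0.9546
P = 256·0.9546·N(-0.05) − 258·0.9925·N(-0.31) = 256·0.9546·0.4801 − 258·0.9925·0.3783 = 117.3257 − 96.8694 = 20.4563

$20.46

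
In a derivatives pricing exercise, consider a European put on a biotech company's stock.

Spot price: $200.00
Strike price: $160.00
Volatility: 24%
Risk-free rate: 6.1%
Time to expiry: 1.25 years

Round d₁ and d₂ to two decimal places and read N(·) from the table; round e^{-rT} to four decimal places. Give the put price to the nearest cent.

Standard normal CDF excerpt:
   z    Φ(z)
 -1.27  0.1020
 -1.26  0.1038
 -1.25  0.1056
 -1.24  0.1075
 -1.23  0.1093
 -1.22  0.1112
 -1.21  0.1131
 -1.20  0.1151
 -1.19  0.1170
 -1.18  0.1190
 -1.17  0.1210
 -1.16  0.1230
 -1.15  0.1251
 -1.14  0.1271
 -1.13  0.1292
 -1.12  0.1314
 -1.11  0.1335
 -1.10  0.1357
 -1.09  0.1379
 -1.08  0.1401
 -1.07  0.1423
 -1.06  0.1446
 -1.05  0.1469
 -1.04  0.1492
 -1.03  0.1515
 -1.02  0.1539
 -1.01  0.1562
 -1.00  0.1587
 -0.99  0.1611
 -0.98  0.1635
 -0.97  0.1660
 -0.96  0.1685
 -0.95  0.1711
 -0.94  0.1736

$3.12

σ√T = 0.24·√1.25 = 0.2683
d₁ = [ln(200/160) + (0.061 + 0.24²/2)·1.25] / 0.2683 = [0.2231 + 0.1122] / 0.2683 = 1.2499 ≈ 1.25
d₂ = d₁ − σ√T = 1.2499 − 0.2683 = 0.9816 ≈ 0.98
e^(−rT) = e^(−0.061·1.25) = 0.9266
N(−d₂) = N(-0.98) = 0.1635;  N(−d₁) = N(-1.25) = 0.1056
P = 160·0.9266·0.1635 − 200·0.1056 = 24.2399 − 21.1200 = 3.1199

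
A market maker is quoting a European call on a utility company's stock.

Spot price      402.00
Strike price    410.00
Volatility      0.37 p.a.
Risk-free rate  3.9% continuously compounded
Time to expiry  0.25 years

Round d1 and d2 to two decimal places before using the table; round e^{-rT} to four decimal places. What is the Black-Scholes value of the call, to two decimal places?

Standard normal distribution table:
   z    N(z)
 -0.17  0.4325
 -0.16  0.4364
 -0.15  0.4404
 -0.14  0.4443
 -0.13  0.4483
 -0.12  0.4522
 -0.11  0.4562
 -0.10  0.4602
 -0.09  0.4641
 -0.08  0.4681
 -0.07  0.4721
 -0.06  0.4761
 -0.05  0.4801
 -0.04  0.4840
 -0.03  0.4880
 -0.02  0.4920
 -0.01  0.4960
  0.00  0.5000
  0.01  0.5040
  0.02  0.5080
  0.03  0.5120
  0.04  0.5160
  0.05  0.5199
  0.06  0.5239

σ√T = 0.37 × 0.5000 = 0.1850
ln(S/K) + (r + σ²/2)T = ln(402/410) + (0.039 + 0.37²/2)·0.25 = -0.0197 + 0.0269 = 0.0072
d₁ = 0.0072 / 0.1850 = 0.0387 ⇒ 0.04
d₂ = d₁ − σ√T = 0.0387 − 0.1850 = -0.1463 ⇒ -0.15
e^(−rT) = e^(−0.039·0.25) = 0.9903
C = 402·N(0.04) − 410·0.9903·N(-0.15) = 402·0.5160 − 410·0.9903·0.4404 = 207.4320 − 178.8125 = 28.6195

28.62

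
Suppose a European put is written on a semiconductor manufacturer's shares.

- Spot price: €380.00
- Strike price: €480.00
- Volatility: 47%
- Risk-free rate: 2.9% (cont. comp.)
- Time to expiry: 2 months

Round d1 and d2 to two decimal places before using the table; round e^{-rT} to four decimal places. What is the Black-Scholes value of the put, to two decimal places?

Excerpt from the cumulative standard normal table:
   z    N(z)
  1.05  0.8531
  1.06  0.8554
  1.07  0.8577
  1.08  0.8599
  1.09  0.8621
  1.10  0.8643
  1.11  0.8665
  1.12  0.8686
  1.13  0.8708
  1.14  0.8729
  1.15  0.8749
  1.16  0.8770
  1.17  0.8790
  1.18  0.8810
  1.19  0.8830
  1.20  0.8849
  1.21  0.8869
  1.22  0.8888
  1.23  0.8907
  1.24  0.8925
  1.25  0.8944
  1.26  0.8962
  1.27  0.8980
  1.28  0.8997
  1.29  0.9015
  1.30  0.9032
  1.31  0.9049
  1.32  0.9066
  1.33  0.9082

€102.21

σ√T = 0.47·√0.1667 = 0.1919
d₁ = [ln(380/480) + (0.029 + 0.47²/2)·0.1667] / 0.1919 = [-0.2336 + 0.0232] / 0.1919 = -1.0964 ≈ -1.10
d₂ = d₁ − σ√T = -1.0964 − 0.1919 = -1.2883 ≈ -1.29
exp(−rT) = exp(−0.029·0.1667) = 0.9952
P = 480·0.9952·N(1.29) − 380·N(1.10) = 480·0.9952·0.9015 − 380·0.8643 = 430.6429 − 328.4340 = 102.2089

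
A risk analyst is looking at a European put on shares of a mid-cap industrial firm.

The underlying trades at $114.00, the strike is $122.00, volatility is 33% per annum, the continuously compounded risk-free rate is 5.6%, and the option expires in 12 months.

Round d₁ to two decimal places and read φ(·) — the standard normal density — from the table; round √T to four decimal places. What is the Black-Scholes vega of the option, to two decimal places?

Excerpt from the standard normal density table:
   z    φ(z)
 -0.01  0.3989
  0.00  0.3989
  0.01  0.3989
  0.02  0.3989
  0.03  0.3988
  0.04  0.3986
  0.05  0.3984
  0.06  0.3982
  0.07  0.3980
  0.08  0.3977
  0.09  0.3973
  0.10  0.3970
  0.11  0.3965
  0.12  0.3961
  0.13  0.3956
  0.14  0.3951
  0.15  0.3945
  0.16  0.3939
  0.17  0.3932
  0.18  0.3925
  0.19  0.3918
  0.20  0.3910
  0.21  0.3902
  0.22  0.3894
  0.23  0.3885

σ√T = 0.33·√1 = 0.3300
d₁ = [ln(114/122) + (0.056 + 0.33²/2)·1] / 0.3300 = [-0.0678 + 0.1105] / 0.3300 = 0.1292 which rounds to 0.13
√T = √1 = 1.0000
φ(d₁) = φ(0.13) = 0.3956
vega = S·φ(d₁)·√T = 114·0.3956·1.0000 = 45.0984

45.10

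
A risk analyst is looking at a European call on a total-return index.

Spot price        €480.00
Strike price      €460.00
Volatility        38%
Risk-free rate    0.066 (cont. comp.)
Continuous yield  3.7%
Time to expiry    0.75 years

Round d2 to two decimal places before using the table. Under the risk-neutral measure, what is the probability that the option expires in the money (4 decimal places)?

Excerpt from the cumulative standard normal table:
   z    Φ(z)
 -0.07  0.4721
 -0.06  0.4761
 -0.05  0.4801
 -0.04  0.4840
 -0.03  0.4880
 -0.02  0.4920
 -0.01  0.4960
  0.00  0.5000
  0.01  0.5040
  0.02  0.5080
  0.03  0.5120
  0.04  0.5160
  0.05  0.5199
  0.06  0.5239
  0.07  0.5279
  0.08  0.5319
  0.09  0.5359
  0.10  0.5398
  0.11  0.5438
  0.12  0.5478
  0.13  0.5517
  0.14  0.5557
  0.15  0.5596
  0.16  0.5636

T = 0.75;  σ√T = 0.3291
d₁ = [ln(480/460) + (0.066 − 0.037 + ½·0.38²)·0.75] / (σ√T) = (0.0426 + 0.0759) / 0.3291 = 0.3600 which rounds to 0.36
d₂ = 0.3600 − 0.3291 = 0.0309 which rounds to 0.03
Risk-neutral Pr[S_T > K] = N(d₂) = N(0.03) = 0.5120

0.5120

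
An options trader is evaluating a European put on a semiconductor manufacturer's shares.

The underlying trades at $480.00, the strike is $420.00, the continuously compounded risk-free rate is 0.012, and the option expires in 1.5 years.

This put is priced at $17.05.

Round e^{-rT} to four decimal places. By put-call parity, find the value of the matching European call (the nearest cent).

$84.53

e^(−rT) = e^(−0.012·1.5) = 0.9822
Put-call parity: C − P = S − K·e^(−rT) = 480 − 420·0.9822 = 480 − 412.5240 = 67.4760
C = P + (C − P) = 17.05 + (67.4760) = 84.5260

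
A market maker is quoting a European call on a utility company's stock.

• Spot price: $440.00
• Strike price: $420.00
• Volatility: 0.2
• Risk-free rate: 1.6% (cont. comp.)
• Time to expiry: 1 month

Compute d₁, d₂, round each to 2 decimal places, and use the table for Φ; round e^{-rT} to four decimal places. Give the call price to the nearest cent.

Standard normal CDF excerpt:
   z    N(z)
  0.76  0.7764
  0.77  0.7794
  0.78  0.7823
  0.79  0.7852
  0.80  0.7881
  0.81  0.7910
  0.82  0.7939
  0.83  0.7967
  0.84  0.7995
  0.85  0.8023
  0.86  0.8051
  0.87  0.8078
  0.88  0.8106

σ√T = 0.2·√0.08333 = 0.0577
d₁ = [ln(440/420) + (0.016 + 0.2²/2)·0.08333] / 0.0577 = [0.0465 + 0.0030] / 0.0577 = 0.8577 ⇒ 0.86
d₂ = d₁ − σ√T = 0.8577 − 0.0577 = 0.8000 ⇒ 0.80
exp(−rT) = exp(−0.016·0.08333) = 0.9987
N(d₁) = N(0.86) = 0.8051;  N(d₂) = N(0.80) = 0.7881
C = 440·0.8051 − 420·0.9987·0.7881 = 354.2440 − 330.5717 = 23.6723

$23.67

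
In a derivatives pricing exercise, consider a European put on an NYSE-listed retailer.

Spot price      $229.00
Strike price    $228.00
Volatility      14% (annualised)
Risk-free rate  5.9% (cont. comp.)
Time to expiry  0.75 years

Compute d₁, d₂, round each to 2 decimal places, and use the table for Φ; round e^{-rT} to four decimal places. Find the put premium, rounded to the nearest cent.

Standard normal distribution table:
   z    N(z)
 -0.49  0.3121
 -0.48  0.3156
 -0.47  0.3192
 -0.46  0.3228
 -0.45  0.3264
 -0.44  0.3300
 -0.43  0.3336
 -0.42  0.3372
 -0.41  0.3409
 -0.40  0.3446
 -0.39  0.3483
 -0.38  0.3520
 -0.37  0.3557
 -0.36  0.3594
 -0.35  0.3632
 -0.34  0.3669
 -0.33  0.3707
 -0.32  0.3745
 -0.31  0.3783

T = 0.75;  σ√T = 0.1212
d₁ = [ln(229/228) + (0.059 + 0.14²/2)·0.75] / 0.1212 = [0.0044 + 0.0516] / 0.1212 = 0.4617 ≈ 0.46
d₂ = d₁ − σ√T = 0.4617 − 0.1212 = 0.3404 ≈ 0.34
exp(−rT) = exp(−0.059·0.75) = 0.9567
N(−d₂) = N(-0.34) = 0.3669;  N(−d₁) = N(-0.46) = 0.3228
P = 228·0.9567·0.3669 − 229·0.3228 = 80.0310 − 73.9212 = 6.1098

$6.11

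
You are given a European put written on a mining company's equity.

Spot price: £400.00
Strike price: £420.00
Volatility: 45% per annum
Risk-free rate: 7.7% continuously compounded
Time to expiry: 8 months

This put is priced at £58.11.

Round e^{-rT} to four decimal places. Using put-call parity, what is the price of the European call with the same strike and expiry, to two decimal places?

£59.11

e^(−rT) = e^(−0.077·0.6667) = 0.9500
Put-call parity: C − P = S − K·e^(−rT) = 400 − 420·0.9500 = 400 − 399.0000 = 1.0000
C = P + (C − P) = 58.11 + (1.0000) = 59.1100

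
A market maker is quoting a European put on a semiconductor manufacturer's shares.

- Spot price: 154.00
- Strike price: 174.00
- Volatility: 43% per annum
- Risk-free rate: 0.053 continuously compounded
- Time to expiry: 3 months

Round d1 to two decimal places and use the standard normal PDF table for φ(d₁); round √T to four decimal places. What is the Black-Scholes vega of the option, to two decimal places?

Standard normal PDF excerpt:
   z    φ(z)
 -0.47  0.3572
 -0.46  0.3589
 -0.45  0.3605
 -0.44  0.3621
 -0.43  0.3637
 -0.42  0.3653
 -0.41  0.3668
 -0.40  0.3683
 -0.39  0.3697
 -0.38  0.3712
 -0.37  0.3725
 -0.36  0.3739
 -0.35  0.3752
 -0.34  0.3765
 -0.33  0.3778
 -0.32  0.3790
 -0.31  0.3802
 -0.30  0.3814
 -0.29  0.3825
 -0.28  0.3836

28.36

T = 0.25;  σ√T = 0.2150
d₁ = [ln(154/174) + (0.053 + ½·0.43²)·0.25] / (σ√T) = (-0.1221 + 0.0364) / 0.2150 = -0.3988 → -0.40
√T = √0.25 = 0.5000
φ(d₁) = φ(-0.40) = 0.3683
vega = S·φ(d₁)·√T = 154·0.3683·0.5000 = 28.3591
(The call has the same vega.)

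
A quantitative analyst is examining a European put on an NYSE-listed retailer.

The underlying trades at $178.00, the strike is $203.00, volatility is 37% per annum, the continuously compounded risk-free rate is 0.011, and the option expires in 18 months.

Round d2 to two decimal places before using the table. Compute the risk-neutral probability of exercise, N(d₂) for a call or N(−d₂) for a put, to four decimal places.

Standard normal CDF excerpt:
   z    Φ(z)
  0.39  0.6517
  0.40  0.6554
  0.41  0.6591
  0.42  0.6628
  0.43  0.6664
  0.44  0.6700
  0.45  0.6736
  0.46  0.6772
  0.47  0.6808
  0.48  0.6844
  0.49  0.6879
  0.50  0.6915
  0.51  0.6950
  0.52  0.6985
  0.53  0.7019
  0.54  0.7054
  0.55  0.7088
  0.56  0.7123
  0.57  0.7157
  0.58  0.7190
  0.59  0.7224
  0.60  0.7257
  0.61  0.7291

σ√T = 0.37·√1.5 = 0.4532
d₁ = [ln(178/203) + (0.011 + ½·0.37²)·1.5] / (σ√T) = (-0.1314 + 0.1192) / 0.4532 = -0.0270 which rounds to -0.03
d₂ = -0.0270 − 0.4532 = -0.4802 which rounds to -0.48
Pr(exercise) under Q = N(−d₂) = N(0.48) = 0.6844

0.6844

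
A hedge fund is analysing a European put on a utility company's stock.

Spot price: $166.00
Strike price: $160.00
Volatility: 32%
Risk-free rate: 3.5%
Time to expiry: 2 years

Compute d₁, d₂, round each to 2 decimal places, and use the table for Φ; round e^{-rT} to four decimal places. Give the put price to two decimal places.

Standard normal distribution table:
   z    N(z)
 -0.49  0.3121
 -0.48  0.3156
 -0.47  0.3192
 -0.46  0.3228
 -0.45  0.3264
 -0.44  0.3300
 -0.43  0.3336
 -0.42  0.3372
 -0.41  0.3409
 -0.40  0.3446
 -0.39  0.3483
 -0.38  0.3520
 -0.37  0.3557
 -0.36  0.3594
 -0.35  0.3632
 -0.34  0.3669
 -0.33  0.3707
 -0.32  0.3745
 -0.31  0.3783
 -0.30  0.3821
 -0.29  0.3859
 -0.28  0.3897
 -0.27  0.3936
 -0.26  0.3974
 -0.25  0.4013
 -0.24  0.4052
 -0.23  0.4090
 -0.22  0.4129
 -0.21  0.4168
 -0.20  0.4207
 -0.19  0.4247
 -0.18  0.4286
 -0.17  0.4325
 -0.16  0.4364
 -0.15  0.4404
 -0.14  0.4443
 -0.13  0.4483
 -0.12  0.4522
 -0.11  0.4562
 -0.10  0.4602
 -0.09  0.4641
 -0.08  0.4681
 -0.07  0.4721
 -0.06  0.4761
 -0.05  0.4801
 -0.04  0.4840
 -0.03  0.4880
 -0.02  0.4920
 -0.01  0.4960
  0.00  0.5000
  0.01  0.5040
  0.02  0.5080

σ√T = 0.32 × 1.4142 = 0.4525
d₁ = [ln(166/160) + (0.035 + 0.32²/2)·2] / 0.4525 = [0.0368 + 0.1724] / 0.4525 = 0.4623 which rounds to 0.46
d₂ = d₁ − σ√T = 0.4623 − 0.4525 = 0.0098 which rounds to 0.01
exp(−rT) = exp(−0.035·2) = 0.9324
N(−d₂) = N(-0.01) = 0.4960;  N(−d₁) = N(-0.46) = 0.3228
P = 160·0.9324·0.4960 − 166·0.3228 = 73.9953 − 53.5848 = 20.4105

$20.41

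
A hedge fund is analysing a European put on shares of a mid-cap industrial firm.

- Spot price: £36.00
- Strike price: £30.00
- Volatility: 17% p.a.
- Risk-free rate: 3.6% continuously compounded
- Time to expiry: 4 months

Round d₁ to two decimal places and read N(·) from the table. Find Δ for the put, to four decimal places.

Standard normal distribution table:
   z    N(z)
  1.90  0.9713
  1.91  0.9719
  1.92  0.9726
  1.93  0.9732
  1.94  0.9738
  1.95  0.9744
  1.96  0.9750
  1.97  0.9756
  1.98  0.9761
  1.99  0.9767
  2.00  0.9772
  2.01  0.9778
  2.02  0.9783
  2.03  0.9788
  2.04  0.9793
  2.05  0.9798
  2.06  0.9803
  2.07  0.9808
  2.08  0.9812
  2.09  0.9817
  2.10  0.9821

σ√T = 0.17·√0.3333 = 0.0981
ln(S/K) + (r + σ²/2)T = ln(36/30) + (0.036 + 0.17²/2)·0.3333 = 0.1823 + 0.0168 = 0.1991
d₁ = 0.1991 / 0.0981 = 2.0289 ⇒ 2.03
N(d₁) = N(2.03) = 0.9788
Δ_put = N(d₁) − 1 = 0.9788 − 1 = -0.0212

-0.0212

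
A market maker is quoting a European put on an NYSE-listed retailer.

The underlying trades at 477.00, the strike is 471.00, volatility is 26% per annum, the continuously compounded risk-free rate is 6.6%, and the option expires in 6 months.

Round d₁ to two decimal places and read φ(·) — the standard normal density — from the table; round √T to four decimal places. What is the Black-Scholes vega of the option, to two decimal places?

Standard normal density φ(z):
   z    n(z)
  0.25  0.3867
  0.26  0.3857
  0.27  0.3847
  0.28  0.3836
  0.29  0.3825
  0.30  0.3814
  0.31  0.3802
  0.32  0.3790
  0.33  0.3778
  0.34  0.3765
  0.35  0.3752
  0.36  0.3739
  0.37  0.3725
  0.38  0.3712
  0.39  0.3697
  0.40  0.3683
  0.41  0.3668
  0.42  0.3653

126.99

T = 0.5;  σ√T = 0.1838
d₁ = [ln(477/471) + (0.066 + 0.26²/2)·0.5] / 0.1838 = [0.0127 + 0.0499] / 0.1838 = 0.3403 which rounds to 0.34
√T = √0.5 = 0.7071
φ(d₁) = φ(0.34) = 0.3765
vega = S·φ(d₁)·√T = 477·0.3765·0.7071 = 126.9884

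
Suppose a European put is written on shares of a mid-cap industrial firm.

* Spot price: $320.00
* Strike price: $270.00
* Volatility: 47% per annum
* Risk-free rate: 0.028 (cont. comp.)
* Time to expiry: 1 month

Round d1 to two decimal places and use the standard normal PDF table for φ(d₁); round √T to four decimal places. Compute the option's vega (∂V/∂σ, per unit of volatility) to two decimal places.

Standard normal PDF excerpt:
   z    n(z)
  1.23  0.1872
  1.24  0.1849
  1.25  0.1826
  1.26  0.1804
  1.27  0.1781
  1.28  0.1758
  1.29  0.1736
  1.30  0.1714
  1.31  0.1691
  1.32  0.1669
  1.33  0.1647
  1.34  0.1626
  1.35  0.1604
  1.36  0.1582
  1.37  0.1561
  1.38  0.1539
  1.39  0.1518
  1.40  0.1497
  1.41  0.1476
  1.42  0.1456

σ√T = 0.47 × 0.2887 = 0.1357
d₁ = [ln(320/270) + (0.028 + ½·0.47²)·0.08333] / (σ√T) = (0.1699 + 0.0115) / 0.1357 = 1.3373 → 1.34
√T = √0.08333 = 0.2887
φ(d₁) = φ(1.34) = 0.1626
vega = S·φ(d₁)·√T = 320·0.1626·0.2887 = 15.0216

15.02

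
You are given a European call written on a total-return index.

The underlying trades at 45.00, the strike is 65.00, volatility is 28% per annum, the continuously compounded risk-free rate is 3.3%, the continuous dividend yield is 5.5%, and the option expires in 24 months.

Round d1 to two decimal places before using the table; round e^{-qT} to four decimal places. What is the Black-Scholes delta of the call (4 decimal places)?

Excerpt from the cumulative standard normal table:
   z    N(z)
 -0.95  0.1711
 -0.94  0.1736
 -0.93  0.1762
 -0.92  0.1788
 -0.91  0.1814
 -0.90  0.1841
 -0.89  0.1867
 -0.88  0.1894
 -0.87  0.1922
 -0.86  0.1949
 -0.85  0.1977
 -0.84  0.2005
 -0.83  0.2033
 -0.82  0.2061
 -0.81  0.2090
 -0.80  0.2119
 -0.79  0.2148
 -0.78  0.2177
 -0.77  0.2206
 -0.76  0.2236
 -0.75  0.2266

0.1796

σ√T = 0.28·√2 = 0.3960
d₁ = [ln(45/65) + (0.033 − 0.055 + 0.28²/2)·2] / 0.3960 = [-0.3677 + 0.0344] / 0.3960 = -0.8418 ≈ -0.84
N(d₁) = N(-0.84) = 0.2005
Δ_call = exp(−qT)·N(d₁) = 0.8958·0.2005 = 0.1796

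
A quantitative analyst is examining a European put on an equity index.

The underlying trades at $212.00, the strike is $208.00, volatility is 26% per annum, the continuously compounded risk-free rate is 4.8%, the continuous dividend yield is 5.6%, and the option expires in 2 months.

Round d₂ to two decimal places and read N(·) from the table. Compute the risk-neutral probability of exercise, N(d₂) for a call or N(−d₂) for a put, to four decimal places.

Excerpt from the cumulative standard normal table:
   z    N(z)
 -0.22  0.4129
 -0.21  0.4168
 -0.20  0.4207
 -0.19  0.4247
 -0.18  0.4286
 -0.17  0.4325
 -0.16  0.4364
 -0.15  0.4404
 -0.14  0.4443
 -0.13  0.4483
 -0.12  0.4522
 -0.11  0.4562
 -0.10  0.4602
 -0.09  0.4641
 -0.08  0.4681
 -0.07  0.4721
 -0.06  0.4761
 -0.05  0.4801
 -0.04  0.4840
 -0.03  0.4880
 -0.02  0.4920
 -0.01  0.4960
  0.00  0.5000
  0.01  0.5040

0.4562

σ√T = 0.26 × 0.4082 = 0.1061
d₁ = [ln(212/208) + (0.048 − 0.056 + 0.26²/2)·0.1667] / 0.1061 = [0.0190 + 0.0043] / 0.1061 = 0.2200 → 0.22
d₂ = d₁ − σ√T = 0.2200 − 0.1061 = 0.1138 → 0.11
Pr(exercise) under Q = N(−d₂) = N(-0.11) = 0.4562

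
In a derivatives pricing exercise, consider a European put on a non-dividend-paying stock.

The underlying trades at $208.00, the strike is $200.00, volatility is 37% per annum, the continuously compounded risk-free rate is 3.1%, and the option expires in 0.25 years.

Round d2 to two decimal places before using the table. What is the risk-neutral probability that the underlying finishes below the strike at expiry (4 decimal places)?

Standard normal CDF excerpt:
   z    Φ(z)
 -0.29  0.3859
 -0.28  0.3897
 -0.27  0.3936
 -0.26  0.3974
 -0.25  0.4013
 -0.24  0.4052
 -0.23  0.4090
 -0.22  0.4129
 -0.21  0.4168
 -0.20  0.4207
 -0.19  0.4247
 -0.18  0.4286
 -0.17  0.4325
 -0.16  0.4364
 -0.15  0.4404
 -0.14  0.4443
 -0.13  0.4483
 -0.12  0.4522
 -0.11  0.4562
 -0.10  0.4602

0.4364

T = 0.25;  σ√T = 0.1850
ln(S/K) + (r + σ²/2)T = ln(208/200) + (0.031 + 0.37²/2)·0.25 = 0.0392 + 0.0249 = 0.0641
d₁ = 0.0641 / 0.1850 = 0.3464 ⇒ 0.35
d₂ = d₁ − σ√T = 0.3464 − 0.1850 = 0.1614 ⇒ 0.16
Risk-neutral Pr[S_T < K] = N(−d₂) = N(-0.16) = 0.4364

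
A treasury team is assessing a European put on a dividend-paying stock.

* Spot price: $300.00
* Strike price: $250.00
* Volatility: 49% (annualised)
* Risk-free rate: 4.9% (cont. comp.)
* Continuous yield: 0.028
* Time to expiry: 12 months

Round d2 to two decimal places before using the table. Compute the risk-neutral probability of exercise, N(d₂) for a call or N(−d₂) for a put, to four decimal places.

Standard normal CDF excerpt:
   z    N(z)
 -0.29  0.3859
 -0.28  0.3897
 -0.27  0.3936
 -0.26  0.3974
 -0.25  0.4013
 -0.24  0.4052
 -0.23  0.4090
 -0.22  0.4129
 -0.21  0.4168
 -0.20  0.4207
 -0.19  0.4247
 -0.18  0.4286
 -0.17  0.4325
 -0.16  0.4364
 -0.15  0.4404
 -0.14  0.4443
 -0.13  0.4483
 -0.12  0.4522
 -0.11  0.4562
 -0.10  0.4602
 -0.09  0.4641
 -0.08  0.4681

0.4325

σ√T = 0.49·√1 = 0.4900
d₁ = [ln(300/250) + (0.049 − 0.028 + ½·0.49²)·1] / (σ√T) = (0.1823 + 0.1410) / 0.4900 = 0.6599 which rounds to 0.66
d₂ = 0.6599 − 0.4900 = 0.1699 which rounds to 0.17
Risk-neutral Pr[S_T < K] = N(−d₂) = N(-0.17) = 0.4325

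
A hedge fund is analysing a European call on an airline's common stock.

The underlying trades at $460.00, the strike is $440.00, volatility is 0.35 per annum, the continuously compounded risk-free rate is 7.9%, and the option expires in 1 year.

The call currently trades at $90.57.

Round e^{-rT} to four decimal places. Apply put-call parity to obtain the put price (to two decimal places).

$37.13

e^(−rT) = e^(−0.079·1) = 0.9240
Put-call parity: C − P = S − K·e^(−rT) = 460 − 440·0.9240 = 460 − 406.5600 = 53.4400
P = C − (C − P) = 90.57 − (53.4400) = 37.1300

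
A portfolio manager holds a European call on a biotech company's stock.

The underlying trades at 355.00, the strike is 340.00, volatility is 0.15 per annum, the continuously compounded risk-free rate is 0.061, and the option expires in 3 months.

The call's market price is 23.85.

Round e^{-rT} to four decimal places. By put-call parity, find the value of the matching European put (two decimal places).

e^(−rT) = e^(−0.061·0.25) = 0.9849
Put-call parity: C − P = S − K·e^(−rT) = 355 − 340·0.9849 = 355 − 334.8660 = 20.1340
P = C − (C − P) = 23.85 − (20.1340) = 3.7160

3.72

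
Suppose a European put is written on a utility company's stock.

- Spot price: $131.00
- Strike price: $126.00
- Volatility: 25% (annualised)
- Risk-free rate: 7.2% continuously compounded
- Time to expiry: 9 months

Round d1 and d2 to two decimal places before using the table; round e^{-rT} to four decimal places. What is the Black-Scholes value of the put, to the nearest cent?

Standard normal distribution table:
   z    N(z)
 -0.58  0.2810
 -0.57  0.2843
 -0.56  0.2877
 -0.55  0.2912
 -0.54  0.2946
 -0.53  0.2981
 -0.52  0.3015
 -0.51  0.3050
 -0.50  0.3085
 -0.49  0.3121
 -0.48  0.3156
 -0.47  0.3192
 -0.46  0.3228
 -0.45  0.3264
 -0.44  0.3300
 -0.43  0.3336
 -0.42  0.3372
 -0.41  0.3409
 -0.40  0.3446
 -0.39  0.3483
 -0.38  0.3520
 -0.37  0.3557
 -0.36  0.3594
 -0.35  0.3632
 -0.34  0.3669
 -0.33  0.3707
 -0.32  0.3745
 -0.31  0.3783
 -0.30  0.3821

$6.11

σ√T = 0.25·√0.75 = 0.2165
ln(S/K) + (r + σ²/2)T = ln(131/126) + (0.072 + 0.25²/2)·0.75 = 0.0389 + 0.0774 = 0.1164
d₁ = 0.1164 / 0.2165 = 0.5374 ⇒ 0.54
d₂ = d₁ − σ√T = 0.5374 − 0.2165 = 0.3209 ⇒ 0.32
exp(−rT) = exp(−0.072·0.75) = 0.9474
N(−d₂) = N(-0.32) = 0.3745;  N(−d₁) = N(-0.54) = 0.2946
P = 126·0.9474·0.3745 − 131·0.2946 = 44.7050 − 38.5926 = 6.1124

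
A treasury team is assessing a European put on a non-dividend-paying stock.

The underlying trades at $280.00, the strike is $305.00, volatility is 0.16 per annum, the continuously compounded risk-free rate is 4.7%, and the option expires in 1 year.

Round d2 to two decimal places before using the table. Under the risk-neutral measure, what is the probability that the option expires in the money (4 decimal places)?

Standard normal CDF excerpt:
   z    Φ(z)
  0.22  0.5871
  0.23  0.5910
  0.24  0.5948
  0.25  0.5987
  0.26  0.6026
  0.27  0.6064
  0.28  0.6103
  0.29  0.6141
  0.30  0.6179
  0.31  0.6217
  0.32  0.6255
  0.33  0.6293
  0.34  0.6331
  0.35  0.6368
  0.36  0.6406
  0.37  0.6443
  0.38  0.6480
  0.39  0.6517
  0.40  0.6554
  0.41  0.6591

0.6255

σ√T = 0.16 × 1.0000 = 0.1600
d₁ = [ln(280/305) + (0.047 + 0.16²/2)·1] / 0.1600 = [-0.0855 + 0.0598] / 0.1600 = -0.1608 → -0.16
d₂ = d₁ − σ√T = -0.1608 − 0.1600 = -0.3208 → -0.32
Pr(exercise) under Q = N(−d₂) = N(0.32) = 0.6255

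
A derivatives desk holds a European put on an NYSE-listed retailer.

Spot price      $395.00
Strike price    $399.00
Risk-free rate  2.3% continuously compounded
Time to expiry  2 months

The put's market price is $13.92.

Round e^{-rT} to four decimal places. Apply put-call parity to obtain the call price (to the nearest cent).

e^(−rT) = e^(−0.023·0.1667) = 0.9962
Put-call parity: C − P = S − K·e^(−rT) = 395 − 399·0.9962 = 395 − 397.4838 = -2.4838
C = P + (C − P) = 13.92 + (-2.4838) = 11.4362

$11.44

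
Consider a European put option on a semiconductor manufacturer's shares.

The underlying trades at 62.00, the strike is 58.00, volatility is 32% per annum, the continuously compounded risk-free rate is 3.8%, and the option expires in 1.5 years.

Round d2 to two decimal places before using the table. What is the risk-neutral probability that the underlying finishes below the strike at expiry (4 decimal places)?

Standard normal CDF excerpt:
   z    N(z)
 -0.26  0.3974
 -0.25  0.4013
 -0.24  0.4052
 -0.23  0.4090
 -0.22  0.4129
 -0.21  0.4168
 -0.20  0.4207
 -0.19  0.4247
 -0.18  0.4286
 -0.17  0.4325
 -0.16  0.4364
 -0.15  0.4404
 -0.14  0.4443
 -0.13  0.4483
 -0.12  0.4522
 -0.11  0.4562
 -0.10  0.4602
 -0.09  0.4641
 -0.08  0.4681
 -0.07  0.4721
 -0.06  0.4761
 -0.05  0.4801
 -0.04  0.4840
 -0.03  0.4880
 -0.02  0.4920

0.4522

σ√T = 0.32 × 1.2247 = 0.3919
d₁ = [ln(62/58) + (0.038 + ½·0.32²)·1.5] / (σ√T) = (0.0667 + 0.1338) / 0.3919 = 0.5116 ≈ 0.51
d₂ = 0.5116 − 0.3919 = 0.1196 ≈ 0.12
Risk-neutral Pr[S_T < K] = N(−d₂) = N(-0.12) = 0.4522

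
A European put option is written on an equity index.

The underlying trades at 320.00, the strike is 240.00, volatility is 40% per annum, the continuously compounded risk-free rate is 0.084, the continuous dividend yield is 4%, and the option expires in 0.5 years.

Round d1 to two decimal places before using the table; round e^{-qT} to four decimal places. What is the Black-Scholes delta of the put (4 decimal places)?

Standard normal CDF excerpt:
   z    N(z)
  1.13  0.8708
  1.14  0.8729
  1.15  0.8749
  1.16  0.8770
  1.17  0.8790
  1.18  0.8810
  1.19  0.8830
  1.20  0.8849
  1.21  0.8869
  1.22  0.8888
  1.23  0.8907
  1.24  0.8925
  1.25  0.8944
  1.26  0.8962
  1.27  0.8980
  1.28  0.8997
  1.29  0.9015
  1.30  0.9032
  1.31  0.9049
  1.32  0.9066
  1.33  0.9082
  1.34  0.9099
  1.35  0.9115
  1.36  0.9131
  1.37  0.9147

-0.1054

σ√T = 0.4 × 0.7071 = 0.2828
d₁ = [ln(320/240) + (0.084 − 0.04 + 0.4²/2)·0.5] / 0.2828 = [0.2877 + 0.0620] / 0.2828 = 1.2363 ≈ 1.24
N(d₁) = N(1.24) = 0.8925
Δ_put = exp(−qT)·(N(d₁) − 1) = 0.9802·(0.8925 − 1) = -0.1054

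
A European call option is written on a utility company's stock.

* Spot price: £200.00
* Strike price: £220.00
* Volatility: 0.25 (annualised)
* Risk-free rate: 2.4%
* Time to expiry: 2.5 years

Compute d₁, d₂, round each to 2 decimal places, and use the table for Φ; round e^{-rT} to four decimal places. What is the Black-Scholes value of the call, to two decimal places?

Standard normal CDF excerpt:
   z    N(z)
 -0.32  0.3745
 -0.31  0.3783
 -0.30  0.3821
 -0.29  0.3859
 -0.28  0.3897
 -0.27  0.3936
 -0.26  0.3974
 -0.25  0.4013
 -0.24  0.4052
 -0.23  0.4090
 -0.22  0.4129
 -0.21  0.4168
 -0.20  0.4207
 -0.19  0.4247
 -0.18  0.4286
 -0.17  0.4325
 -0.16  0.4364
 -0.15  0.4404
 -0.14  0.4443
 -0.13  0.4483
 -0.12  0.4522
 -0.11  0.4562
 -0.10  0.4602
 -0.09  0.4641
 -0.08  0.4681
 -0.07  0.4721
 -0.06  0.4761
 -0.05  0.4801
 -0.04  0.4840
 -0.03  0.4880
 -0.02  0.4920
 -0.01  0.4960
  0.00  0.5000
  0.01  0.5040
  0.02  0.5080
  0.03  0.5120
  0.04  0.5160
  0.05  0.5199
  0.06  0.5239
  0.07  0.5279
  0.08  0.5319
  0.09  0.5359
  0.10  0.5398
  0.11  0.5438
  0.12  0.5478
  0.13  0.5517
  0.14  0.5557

£28.80

σ√T = 0.25 × 1.5811 = 0.3953
d₁ = [ln(200/220) + (0.024 + 0.25²/2)·2.5] / 0.3953 = [-0.0953 + 0.1381] / 0.3953 = 0.1083 → 0.11
d₂ = d₁ − σ√T = 0.1083 − 0.3953 = -0.2870 → -0.29
e^(−rT) = e^(−0.024·2.5) = 0.9418
N(d₁) = N(0.11) = 0.5438;  N(d₂) = N(-0.29) = 0.3859
C = 200·0.5438 − 220·0.9418·0.3859 = 108.7600 − 79.9569 = 28.8031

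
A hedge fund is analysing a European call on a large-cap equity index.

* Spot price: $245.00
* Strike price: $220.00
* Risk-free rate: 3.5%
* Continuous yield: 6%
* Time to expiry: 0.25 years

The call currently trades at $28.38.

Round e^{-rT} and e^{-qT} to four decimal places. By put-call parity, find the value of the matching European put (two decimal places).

e^(−qT) = e^(−0.06·0.25) = 0.9851;  e^(−rT) = e^(−0.035·0.25) = 0.9913
Put-call parity: C − P = S·e^(−qT) − K·e^(−rT) = 245·0.9851 − 220·0.9913 = 241.3495 − 218.0860 = 23.2635
P = C − (C − P) = 28.38 − (23.2635) = 5.1165

$5.12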